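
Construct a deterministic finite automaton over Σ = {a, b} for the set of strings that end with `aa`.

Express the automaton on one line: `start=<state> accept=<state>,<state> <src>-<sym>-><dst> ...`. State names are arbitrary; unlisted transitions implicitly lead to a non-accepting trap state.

Remember how much of `aa` the current input suffix matches. State q0 means no match yet; q1 means the last symbol is `a`; q2 means the last 2 symbols are `aa`. Only q2 accepts. On a mismatch, fall back to the longest proper suffix that is still a prefix of `aa`.
With 3 states:
        a   b  
>  q0   q1  q0 
   q1   q2  q0 
 * q2   q2  q0 
(> = start, * = accepting)

start=q0 accept=q2 q0-a->q1 q0-b->q0 q1-a->q2 q1-b->q0 q2-a->q2 q2-b->q0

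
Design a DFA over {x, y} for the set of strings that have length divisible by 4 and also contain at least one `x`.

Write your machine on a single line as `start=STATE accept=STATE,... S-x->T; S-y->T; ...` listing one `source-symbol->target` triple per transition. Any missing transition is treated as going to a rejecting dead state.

start=A; accept=J,K; A-x->B; A-y->C; B-x->D; B-y->E; C-x->E; C-y->F; D-x->G; D-y->G; E-x->G; E-y->H; F-x->H; F-y->I; G-x->J; G-y->J; H-x->J; H-y->K; I-x->K; I-y->A; J-x->L; J-y->L; K-x->L; K-y->B; L-x->D; L-y->D

Build one automaton per condition and run them in lockstep. One (4 states) tracks the input length modulo 4; the other (3 states) tracks the count of `x`s, saturating at 2. Each combined state is a pair, one component from each; accept when both components accept.
With 12 states:
       x  y 
>  A   B  C 
   B   D  E 
   C   E  F 
   D   G  G 
   E   G  H 
   F   H  I 
   G   J  J 
   H   J  K 
   I   K  A 
 * J   L  L 
 * K   L  B 
   L   D  D 
(> = start, * = accepting)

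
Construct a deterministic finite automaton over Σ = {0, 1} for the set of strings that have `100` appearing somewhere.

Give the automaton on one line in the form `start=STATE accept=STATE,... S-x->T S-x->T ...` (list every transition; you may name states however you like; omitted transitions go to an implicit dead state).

start=q0 accept=q3 q0-0->q0 q0-1->q1 q1-0->q2 q1-1->q1 q2-0->q3 q2-1->q1 q3-0->q3 q3-1->q3

Track how much of `100` has been matched so far: state q0 is no progress, q3 is the absorbing accept state reached once `100` has occurred. Intermediate states record partial matches; on a mismatch, fall back to the longest reusable overlap.
        0   1  
>  q0   q0  q1 
   q1   q2  q1 
   q2   q3  q1 
 * q3   q3  q3 
(> = start, * = accepting)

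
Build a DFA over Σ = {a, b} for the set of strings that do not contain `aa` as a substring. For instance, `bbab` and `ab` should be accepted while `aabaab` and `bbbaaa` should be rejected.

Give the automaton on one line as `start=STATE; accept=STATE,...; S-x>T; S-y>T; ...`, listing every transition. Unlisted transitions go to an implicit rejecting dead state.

start=q0; accept=q0,q1; q0-a>q1; q0-b>q0; q1-a>q2; q1-b>q0; q2-a>q2; q2-b>q2

Track partial matches of the forbidden pattern `aa`. State q2 is a dead state reached once `aa` has occurred; every other state accepts. q0 means no part of `aa` is currently matched.
With 3 states:
        a   b  
>* q0   q1  q0 
 * q1   q2  q0 
   q2   q2  q2 
(> = start, * = accepting)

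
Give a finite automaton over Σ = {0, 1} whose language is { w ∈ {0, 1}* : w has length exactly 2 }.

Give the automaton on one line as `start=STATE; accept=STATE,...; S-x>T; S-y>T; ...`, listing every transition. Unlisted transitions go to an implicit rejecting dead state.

start=A; accept=C; A-0>B; A-1>B; B-0>C; B-1>C; C-0>D; C-1>D; D-0>D; D-1>D

We only need to distinguish lengths 0, 1, …, 2, and '>2'. Chain A → B → C → D on every symbol, with D looping. Accepting states: {C}.
With 4 states:
       0  1 
>  A   B  B 
   B   C  C 
 * C   D  D 
   D   D  D 
(> = start, * = accepting)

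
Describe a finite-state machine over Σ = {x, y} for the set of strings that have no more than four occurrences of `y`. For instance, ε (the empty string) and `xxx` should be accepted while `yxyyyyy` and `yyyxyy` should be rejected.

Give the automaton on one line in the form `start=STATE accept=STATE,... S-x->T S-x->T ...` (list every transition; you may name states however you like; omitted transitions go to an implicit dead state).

start=q0 accept=q0,q1,q2,q3,q4 q0-x->q0 q0-y->q1 q1-x->q1 q1-y->q2 q2-x->q2 q2-y->q3 q3-x->q3 q3-y->q4 q4-x->q4 q4-y->q5 q5-x->q5 q5-y->q5

Count `y`s, saturating at 5: states q0 through q4 mean 0 through 4 `y`s seen; q5 means more than 4. Each `y` increments (capped at q5); other symbols loop. Accept from {q0, q1, q2, q3, q4}.
6 states suffice.
        x   y  
>* q0   q0  q1 
 * q1   q1  q2 
 * q2   q2  q3 
 * q3   q3  q4 
 * q4   q4  q5 
   q5   q5  q5 
(> = start, * = accepting)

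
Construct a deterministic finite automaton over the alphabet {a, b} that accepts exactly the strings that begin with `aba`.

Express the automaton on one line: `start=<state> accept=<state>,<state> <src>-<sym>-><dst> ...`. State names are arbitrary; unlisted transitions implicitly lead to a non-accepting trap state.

start=q0 accept=q3 q0-a->q1 q0-b->q4 q1-a->q4 q1-b->q2 q2-a->q3 q2-b->q4 q3-a->q3 q3-b->q3 q4-a->q4 q4-b->q4

Walk along `aba` while the input agrees: from q0 take `a` to q1, and so on. Any deviation drops to the rejecting sink q4. Once q3 is reached the prefix is confirmed and every continuation is accepted.
5 states suffice.
        a   b  
>  q0   q1  q4 
   q1   q4  q2 
   q2   q3  q4 
 * q3   q3  q3 
   q4   q4  q4 
(> = start, * = accepting)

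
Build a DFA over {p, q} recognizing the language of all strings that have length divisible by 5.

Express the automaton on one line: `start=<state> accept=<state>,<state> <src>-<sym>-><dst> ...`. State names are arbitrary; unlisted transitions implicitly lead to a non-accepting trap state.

start=A accept=A A-p->B A-q->B B-p->C B-q->C C-p->D C-q->D D-p->E D-q->E E-p->A E-q->A

Count input length modulo 5: every symbol advances one step around the cycle A → B → C → D → E → A. Accept at A.
5 states suffice.
       p  q 
>* A   B  B 
   B   C  C 
   C   D  D 
   D   E  E 
   E   A  A 
(> = start, * = accepting)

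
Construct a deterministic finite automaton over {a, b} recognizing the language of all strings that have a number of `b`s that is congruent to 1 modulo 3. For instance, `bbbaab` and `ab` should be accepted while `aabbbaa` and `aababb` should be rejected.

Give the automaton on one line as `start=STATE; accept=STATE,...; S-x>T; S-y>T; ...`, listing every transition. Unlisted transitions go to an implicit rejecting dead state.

start=S0; accept=S1; S0-a>S0; S0-b>S1; S1-a>S1; S1-b>S2; S2-a>S2; S2-b>S0

The only thing that matters is how many `b`s have appeared, reduced mod 3. Use one state per residue: S0 for 0, …, S2 for 2. Reading `b` moves to the next residue; anything else stays put. S1 is accepting.
        a   b  
>  S0   S0  S1 
 * S1   S1  S2 
   S2   S2  S0 
(> = start, * = accepting)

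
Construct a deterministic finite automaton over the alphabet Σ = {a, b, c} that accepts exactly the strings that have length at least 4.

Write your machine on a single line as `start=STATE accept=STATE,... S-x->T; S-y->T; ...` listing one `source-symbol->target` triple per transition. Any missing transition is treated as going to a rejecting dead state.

start=q0; accept=q4,q5; q0-a->q1; q0-b->q1; q0-c->q1; q1-a->q2; q1-b->q2; q1-c->q2; q2-a->q3; q2-b->q3; q2-c->q3; q3-a->q4; q3-b->q4; q3-c->q4; q4-a->q5; q4-b->q5; q4-c->q5; q5-a->q5; q5-b->q5; q5-c->q5

Count input length up to 5: every symbol moves from q0 toward q5, which means 'more than 4' and absorbs. Accept from {q4, q5}.
With 6 states:
        a   b   c  
>  q0   q1  q1  q1 
   q1   q2  q2  q2 
   q2   q3  q3  q3 
   q3   q4  q4  q4 
 * q4   q5  q5  q5 
 * q5   q5  q5  q5 
(> = start, * = accepting)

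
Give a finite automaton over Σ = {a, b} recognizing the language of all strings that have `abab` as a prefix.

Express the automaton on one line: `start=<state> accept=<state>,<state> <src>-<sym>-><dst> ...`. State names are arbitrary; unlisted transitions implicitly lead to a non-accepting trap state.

start=s0 accept=s4 s0-a->s1 s0-b->s5 s1-a->s5 s1-b->s2 s2-a->s3 s2-b->s5 s3-a->s5 s3-b->s4 s4-a->s4 s4-b->s4 s5-a->s5 s5-b->s5

Walk along `abab` while the input agrees: from s0 take `a` to s1, and so on. Any deviation drops to the rejecting sink s5. Once s4 is reached the prefix is confirmed and every continuation is accepted.
A 6-state machine:
        a   b  
>  s0   s1  s5 
   s1   s5  s2 
   s2   s3  s5 
   s3   s5  s4 
 * s4   s4  s4 
   s5   s5  s5 
(> = start, * = accepting)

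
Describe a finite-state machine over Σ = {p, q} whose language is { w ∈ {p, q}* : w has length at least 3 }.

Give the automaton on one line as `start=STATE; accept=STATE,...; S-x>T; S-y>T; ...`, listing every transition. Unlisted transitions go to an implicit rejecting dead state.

start=s0; accept=s3,s4; s0-p>s1; s0-q>s1; s1-p>s2; s1-q>s2; s2-p>s3; s2-q>s3; s3-p>s4; s3-q>s4; s4-p>s4; s4-q>s4

Count input length up to 4: every symbol moves from s0 toward s4, which means 'more than 3' and absorbs. Accept from {s3, s4}.
        p   q  
>  s0   s1  s1 
   s1   s2  s2 
   s2   s3  s3 
 * s3   s4  s4 
 * s4   s4  s4 
(> = start, * = accepting)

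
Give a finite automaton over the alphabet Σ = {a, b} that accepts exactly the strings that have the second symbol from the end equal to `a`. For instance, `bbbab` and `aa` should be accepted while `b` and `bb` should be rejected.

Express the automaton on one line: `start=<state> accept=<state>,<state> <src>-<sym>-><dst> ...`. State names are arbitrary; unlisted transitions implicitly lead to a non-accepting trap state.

start=s0 accept=s3,s4 s0-a->s1 s0-b->s2 s1-a->s3 s1-b->s4 s2-a->s5 s2-b->s6 s3-a->s3 s3-b->s4 s4-a->s5 s4-b->s6 s5-a->s3 s5-b->s4 s6-a->s5 s6-b->s6

Because acceptance depends on a position counted from the end, the machine has to buffer the most recent 2 symbols. Make each state the string of the last up-to-2 symbols read; on input `x` shift the window left and append `x`. Accept when the buffered window has length 2 and begins with `a`.
A 7-state machine:
        a   b  
>  s0   s1  s2 
   s1   s3  s4 
   s2   s5  s6 
 * s3   s3  s4 
 * s4   s5  s6 
   s5   s3  s4 
   s6   s5  s6 
(> = start, * = accepting)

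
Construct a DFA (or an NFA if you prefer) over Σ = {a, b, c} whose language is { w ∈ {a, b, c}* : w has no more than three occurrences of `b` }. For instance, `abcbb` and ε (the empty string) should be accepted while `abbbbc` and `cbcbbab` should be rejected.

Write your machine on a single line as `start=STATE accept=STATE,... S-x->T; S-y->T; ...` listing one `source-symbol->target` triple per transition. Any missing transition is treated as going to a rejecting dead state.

start=S0; accept=S0,S1,S2,S3; S0-a->S0; S0-b->S1; S0-c->S0; S1-a->S1; S1-b->S2; S1-c->S1; S2-a->S2; S2-b->S3; S2-c->S2; S3-a->S3; S3-b->S4; S3-c->S3; S4-a->S4; S4-b->S4; S4-c->S4

Only the number of `b`s matters, and only up to 4. Make a chain S0 → S1 → S2 → S3 → S4 advanced by each `b` (with S4 absorbing); every other symbol self-loops. The accepting set is {S0, S1, S2, S3}.
A 5-state machine:
        a   b   c  
>* S0   S0  S1  S0 
 * S1   S1  S2  S1 
 * S2   S2  S3  S2 
 * S3   S3  S4  S3 
   S4   S4  S4  S4 
(> = start, * = accepting)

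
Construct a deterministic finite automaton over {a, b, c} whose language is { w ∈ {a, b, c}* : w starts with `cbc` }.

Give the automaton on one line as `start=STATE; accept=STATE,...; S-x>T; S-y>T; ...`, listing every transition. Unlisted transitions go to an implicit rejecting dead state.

start=q0; accept=q3; q0-a>q4; q0-b>q4; q0-c>q1; q1-a>q4; q1-b>q2; q1-c>q4; q2-a>q4; q2-b>q4; q2-c>q3; q3-a>q3; q3-b>q3; q3-c>q3; q4-a>q4; q4-b>q4; q4-c>q4

Check the first 3 symbols one by one: q0 through q2 record how many have matched `cbc` so far; any wrong symbol goes to the dead state q4. After all 3 match we enter the accepting sink q3.
With 5 states:
        a   b   c  
>  q0   q4  q4  q1 
   q1   q4  q2  q4 
   q2   q4  q4  q3 
 * q3   q3  q3  q3 
   q4   q4  q4  q4 
(> = start, * = accepting)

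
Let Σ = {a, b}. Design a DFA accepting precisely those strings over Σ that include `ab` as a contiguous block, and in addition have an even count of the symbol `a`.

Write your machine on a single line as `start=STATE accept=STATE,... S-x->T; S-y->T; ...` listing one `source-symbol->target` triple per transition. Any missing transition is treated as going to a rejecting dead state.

start=q0; accept=q4; q0-a->q1; q0-b->q0; q1-a->q2; q1-b->q3; q2-a->q1; q2-b->q4; q3-a->q4; q3-b->q3; q4-a->q3; q4-b->q4

Handle the two conditions separately and then intersect. One (3 states) tracks whether and how much of `ab` has been seen; the other (2 states) tracks the count of `a`s modulo 2. Each combined state is a pair, one component from each; accept when both components accept.
A 5-state machine:
        a   b  
>  q0   q1  q0 
   q1   q2  q3 
   q2   q1  q4 
   q3   q4  q3 
 * q4   q3  q4 
(> = start, * = accepting)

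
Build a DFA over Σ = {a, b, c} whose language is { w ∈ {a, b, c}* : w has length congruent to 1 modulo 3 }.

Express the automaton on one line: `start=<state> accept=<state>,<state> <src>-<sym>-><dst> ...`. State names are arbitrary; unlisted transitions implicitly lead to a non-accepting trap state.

start=s0 accept=s1 s0-a->s1 s0-b->s1 s0-c->s1 s1-a->s2 s1-b->s2 s1-c->s2 s2-a->s0 s2-b->s0 s2-c->s0

Count input length modulo 3: every symbol advances one step around the cycle s0 → s1 → s2 → s0. Accept at s1.
A 3-state machine:
        a   b   c  
>  s0   s1  s1  s1 
 * s1   s2  s2  s2 
   s2   s0  s0  s0 
(> = start, * = accepting)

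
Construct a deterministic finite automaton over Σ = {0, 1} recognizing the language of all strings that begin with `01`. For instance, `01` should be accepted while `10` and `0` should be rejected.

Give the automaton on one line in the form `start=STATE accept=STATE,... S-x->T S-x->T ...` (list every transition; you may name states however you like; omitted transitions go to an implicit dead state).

Check the first 2 symbols one by one: S0 through S1 record how many have matched `01` so far; any wrong symbol goes to the dead state S3. After all 2 match we enter the accepting sink S2.
4 states suffice.
        0   1  
>  S0   S1  S3 
   S1   S3  S2 
 * S2   S2  S2 
   S3   S3  S3 
(> = start, * = accepting)

start=S0 accept=S2 S0-0->S1 S0-1->S3 S1-0->S3 S1-1->S2 S2-0->S2 S2-1->S2 S3-0->S3 S3-1->S3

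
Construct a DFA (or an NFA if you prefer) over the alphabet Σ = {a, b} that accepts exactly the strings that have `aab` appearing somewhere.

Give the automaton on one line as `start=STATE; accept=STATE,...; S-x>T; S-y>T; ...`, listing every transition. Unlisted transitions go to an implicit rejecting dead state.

start=s0; accept=s3; s0-a>s1; s0-b>s0; s1-a>s2; s1-b>s0; s2-a>s2; s2-b>s3; s3-a>s3; s3-b>s3

States s0..s2 record the length of the longest prefix of `aab` that matches the current input suffix. Reaching s3 means `aab` has been seen, and we stay there forever. Accept from s3.
        a   b  
>  s0   s1  s0 
   s1   s2  s0 
   s2   s2  s3 
 * s3   s3  s3 
(> = start, * = accepting)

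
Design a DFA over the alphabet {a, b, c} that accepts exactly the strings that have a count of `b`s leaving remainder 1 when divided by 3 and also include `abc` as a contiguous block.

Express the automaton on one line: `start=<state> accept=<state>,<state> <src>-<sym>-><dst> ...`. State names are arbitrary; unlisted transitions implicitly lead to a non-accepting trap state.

start=S0 accept=S6 S0-a->S1 S0-b->S2 S0-c->S0 S1-a->S1 S1-b->S3 S1-c->S0 S2-a->S4 S2-b->S5 S2-c->S2 S3-a->S4 S3-b->S5 S3-c->S6 S4-a->S4 S4-b->S7 S4-c->S2 S5-a->S8 S5-b->S0 S5-c->S5 S6-a->S6 S6-b->S9 S6-c->S6 S7-a->S8 S7-b->S0 S7-c->S9 S8-a->S8 S8-b->S10 S8-c->S5 S9-a->S9 S9-b->S11 S9-c->S9 S10-a->S1 S10-b->S2 S10-c->S11 S11-a->S11 S11-b->S6 S11-c->S11

Handle the two conditions separately and then intersect. One (3 states) tracks the count of `b`s modulo 3; the other (4 states) tracks whether and how much of `abc` has been seen. Each combined state is a pair, one component from each; accept when both components accept.
12 states suffice.
          a    b    c  
>  S0     S1   S2   S0 
   S1     S1   S3   S0 
   S2     S4   S5   S2 
   S3     S4   S5   S6 
   S4     S4   S7   S2 
   S5     S8   S0   S5 
 * S6     S6   S9   S6 
   S7     S8   S0   S9 
   S8     S8  S10   S5 
   S9     S9  S11   S9 
   S10    S1   S2  S11 
   S11   S11   S6  S11 
(> = start, * = accepting)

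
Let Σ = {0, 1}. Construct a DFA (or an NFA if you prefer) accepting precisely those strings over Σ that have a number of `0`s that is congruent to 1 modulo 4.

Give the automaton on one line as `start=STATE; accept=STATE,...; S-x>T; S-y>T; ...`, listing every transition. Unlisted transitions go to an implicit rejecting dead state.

Keep the running count of `0`s modulo 4: each `0` advances along the cycle A → B → C → D → A while other symbols loop. Accept at B.
4 states suffice.
       0  1 
>  A   B  A 
 * B   C  B 
   C   D  C 
   D   A  D 
(> = start, * = accepting)

start=A; accept=B; A-0>B; A-1>A; B-0>C; B-1>B; C-0>D; C-1>C; D-0>A; D-1>D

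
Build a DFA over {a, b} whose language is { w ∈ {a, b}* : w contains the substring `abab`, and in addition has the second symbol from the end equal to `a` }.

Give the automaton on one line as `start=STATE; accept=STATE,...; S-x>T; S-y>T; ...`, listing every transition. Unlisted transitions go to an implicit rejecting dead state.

Run two small machines in parallel and take their product. The first has 5 states tracking whether and how much of `abab` has been seen; the second has 7 states tracking the last 2 symbols read. A product state is a pair (one from each), accepting exactly when both do. Equivalent product states are then merged.
An 8-state machine:
        a   b  
>  q0   q1  q0 
   q1   q1  q2 
   q2   q3  q0 
   q3   q1  q4 
 * q4   q5  q6 
   q5   q7  q4 
   q6   q5  q6 
 * q7   q7  q4 
(> = start, * = accepting)

start=q0; accept=q4,q7; q0-a>q1; q0-b>q0; q1-a>q1; q1-b>q2; q2-a>q3; q2-b>q0; q3-a>q1; q3-b>q4; q4-a>q5; q4-b>q6; q5-a>q7; q5-b>q4; q6-a>q5; q6-b>q6; q7-a>q7; q7-b>q4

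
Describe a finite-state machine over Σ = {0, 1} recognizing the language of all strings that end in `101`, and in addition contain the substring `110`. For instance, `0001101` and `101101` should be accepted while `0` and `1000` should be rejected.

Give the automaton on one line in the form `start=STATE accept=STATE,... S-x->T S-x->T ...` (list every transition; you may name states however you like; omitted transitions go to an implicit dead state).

start=A accept=F A-0->A A-1->B B-0->A B-1->C C-0->D C-1->C D-0->E D-1->F E-0->E E-1->C F-0->D F-1->C

Handle the two conditions separately and then intersect. The first has 4 states tracking how much of the suffix `101` has currently been matched; the second has 4 states tracking whether and how much of `110` has been seen. A product state is a pair (one from each), accepting exactly when both do. After merging equivalent states the machine shrinks.
6 states suffice.
       0  1 
>  A   A  B 
   B   A  C 
   C   D  C 
   D   E  F 
   E   E  C 
 * F   D  C 
(> = start, * = accepting)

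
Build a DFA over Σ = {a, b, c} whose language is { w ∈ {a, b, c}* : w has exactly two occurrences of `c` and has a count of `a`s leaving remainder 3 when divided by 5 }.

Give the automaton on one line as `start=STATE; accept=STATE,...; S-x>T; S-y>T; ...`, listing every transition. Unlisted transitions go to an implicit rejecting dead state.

Run two small machines in parallel and take their product. One (4 states) tracks the count of `c`s, saturating at 3; the other (5 states) tracks the count of `a`s modulo 5. Each combined state is a pair, one component from each; accept when both components accept.
A 20-state machine:
          a    b    c  
>  S0     S1   S0   S2 
   S1     S3   S1   S4 
   S2     S4   S2   S5 
   S3     S6   S3   S7 
   S4     S7   S4   S8 
   S5     S8   S5   S9 
   S6    S10   S6  S11 
   S7    S11   S7  S12 
   S8    S12   S8  S13 
   S9    S13   S9   S9 
   S10    S0  S10  S14 
   S11   S14  S11  S15 
   S12   S15  S12  S16 
   S13   S16  S13  S13 
   S14    S2  S14  S17 
 * S15   S17  S15  S18 
   S16   S18  S16  S16 
   S17    S5  S17  S19 
   S18   S19  S18  S18 
   S19    S9  S19  S19 
(> = start, * = accepting)

start=S0; accept=S15; S0-a>S1; S0-b>S0; S0-c>S2; S1-a>S3; S1-b>S1; S1-c>S4; S2-a>S4; S2-b>S2; S2-c>S5; S3-a>S6; S3-b>S3; S3-c>S7; S4-a>S7; S4-b>S4; S4-c>S8; S5-a>S8; S5-b>S5; S5-c>S9; S6-a>S10; S6-b>S6; S6-c>S11; S7-a>S11; S7-b>S7; S7-c>S12; S8-a>S12; S8-b>S8; S8-c>S13; S9-a>S13; S9-b>S9; S9-c>S9; S10-a>S0; S10-b>S10; S10-c>S14; S11-a>S14; S11-b>S11; S11-c>S15; S12-a>S15; S12-b>S12; S12-c>S16; S13-a>S16; S13-b>S13; S13-c>S13; S14-a>S2; S14-b>S14; S14-c>S17; S15-a>S17; S15-b>S15; S15-c>S18; S16-a>S18; S16-b>S16; S16-c>S16; S17-a>S5; S17-b>S17; S17-c>S19; S18-a>S19; S18-b>S18; S18-c>S18; S19-a>S9; S19-b>S19; S19-c>S19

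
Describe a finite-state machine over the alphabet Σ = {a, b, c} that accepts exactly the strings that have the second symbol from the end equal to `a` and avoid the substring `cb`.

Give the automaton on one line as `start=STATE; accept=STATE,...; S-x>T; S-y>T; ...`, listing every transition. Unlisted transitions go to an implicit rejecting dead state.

start=s0; accept=s3,s4,s5; s0-a>s1; s0-b>s0; s0-c>s2; s1-a>s3; s1-b>s4; s1-c>s5; s2-a>s1; s2-b>s6; s2-c>s2; s3-a>s3; s3-b>s4; s3-c>s5; s4-a>s1; s4-b>s0; s4-c>s2; s5-a>s1; s5-b>s6; s5-c>s2; s6-a>s6; s6-b>s6; s6-c>s6

Run two small machines in parallel and take their product. The first has 13 states tracking the last 2 symbols read; the second has 3 states tracking partial matches of the forbidden pattern `cb`. A product state is a pair (one from each), accepting exactly when both do. Minimizing collapses redundant product states.
With 7 states:
        a   b   c  
>  s0   s1  s0  s2 
   s1   s3  s4  s5 
   s2   s1  s6  s2 
 * s3   s3  s4  s5 
 * s4   s1  s0  s2 
 * s5   s1  s6  s2 
   s6   s6  s6  s6 
(> = start, * = accepting)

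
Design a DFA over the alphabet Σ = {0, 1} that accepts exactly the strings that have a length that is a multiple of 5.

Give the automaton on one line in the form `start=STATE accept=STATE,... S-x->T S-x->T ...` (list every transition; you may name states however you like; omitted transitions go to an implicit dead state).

Count input length modulo 5: every symbol advances one step around the cycle A → B → C → D → E → A. Accept at A.
       0  1 
>* A   B  B 
   B   C  C 
   C   D  D 
   D   E  E 
   E   A  A 
(> = start, * = accepting)

start=A accept=A A-0->B A-1->B B-0->C B-1->C C-0->D C-1->D D-0->E D-1->E E-0->A E-1->A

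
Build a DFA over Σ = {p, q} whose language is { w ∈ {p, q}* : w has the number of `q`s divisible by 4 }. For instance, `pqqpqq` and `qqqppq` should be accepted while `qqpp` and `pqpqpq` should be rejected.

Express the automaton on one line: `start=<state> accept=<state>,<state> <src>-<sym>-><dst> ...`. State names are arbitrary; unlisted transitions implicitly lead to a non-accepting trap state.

Keep the running count of `q`s modulo 4: each `q` advances along the cycle s0 → s1 → s2 → s3 → s0 while other symbols loop. Accept at s0.
4 states suffice.
        p   q  
>* s0   s0  s1 
   s1   s1  s2 
   s2   s2  s3 
   s3   s3  s0 
(> = start, * = accepting)

start=s0 accept=s0 s0-p->s0 s0-q->s1 s1-p->s1 s1-q->s2 s2-p->s2 s2-q->s3 s3-p->s3 s3-q->s0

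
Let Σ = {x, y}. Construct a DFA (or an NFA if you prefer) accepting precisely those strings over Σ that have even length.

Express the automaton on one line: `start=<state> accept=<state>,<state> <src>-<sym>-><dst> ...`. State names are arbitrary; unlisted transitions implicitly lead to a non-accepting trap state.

Count input length modulo 2: every symbol advances one step around the cycle q0 → q1 → q0. Accept at q0.
        x   y  
>* q0   q1  q1 
   q1   q0  q0 
(> = start, * = accepting)

start=q0 accept=q0 q0-x->q1 q0-y->q1 q1-x->q0 q1-y->q0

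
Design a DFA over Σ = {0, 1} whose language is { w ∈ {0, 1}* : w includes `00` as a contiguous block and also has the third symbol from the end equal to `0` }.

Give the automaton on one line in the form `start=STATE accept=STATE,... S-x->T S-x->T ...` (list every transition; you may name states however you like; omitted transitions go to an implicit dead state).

start=S0 accept=S7,S8,S15,S16 S0-0->S1 S0-1->S2 S1-0->S3 S1-1->S4 S2-0->S5 S2-1->S6 S3-0->S7 S3-1->S8 S4-0->S9 S4-1->S10 S5-0->S11 S5-1->S12 S6-0->S13 S6-1->S14 S7-0->S7 S7-1->S8 S8-0->S15 S8-1->S16 S9-0->S11 S9-1->S12 S10-0->S13 S10-1->S14 S11-0->S7 S11-1->S8 S12-0->S9 S12-1->S10 S13-0->S11 S13-1->S12 S14-0->S13 S14-1->S14 S15-0->S11 S15-1->S17 S16-0->S18 S16-1->S19 S17-0->S15 S17-1->S16 S18-0->S11 S18-1->S17 S19-0->S18 S19-1->S19

Handle the two conditions separately and then intersect. The first has 3 states tracking whether and how much of `00` has been seen; the second has 15 states tracking the last 3 symbols read. A product state is a pair (one from each), accepting exactly when both do.
With 20 states:
          0    1  
>  S0     S1   S2 
   S1     S3   S4 
   S2     S5   S6 
   S3     S7   S8 
   S4     S9  S10 
   S5    S11  S12 
   S6    S13  S14 
 * S7     S7   S8 
 * S8    S15  S16 
   S9    S11  S12 
   S10   S13  S14 
   S11    S7   S8 
   S12    S9  S10 
   S13   S11  S12 
   S14   S13  S14 
 * S15   S11  S17 
 * S16   S18  S19 
   S17   S15  S16 
   S18   S11  S17 
   S19   S18  S19 
(> = start, * = accepting)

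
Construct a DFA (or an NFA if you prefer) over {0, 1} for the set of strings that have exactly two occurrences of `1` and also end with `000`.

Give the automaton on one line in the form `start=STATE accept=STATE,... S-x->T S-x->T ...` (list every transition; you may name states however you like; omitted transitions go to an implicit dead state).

start=A accept=G A-0->A A-1->B B-0->B B-1->C C-0->D C-1->E D-0->F D-1->E E-0->E E-1->E F-0->G F-1->E G-0->G G-1->E

Handle the two conditions separately and then intersect. One (4 states) tracks the count of `1`s, saturating at 3; the other (4 states) tracks how much of the suffix `000` has currently been matched. Each combined state is a pair, one component from each; accept when both components accept. Equivalent product states are then merged.
With 7 states:
       0  1 
>  A   A  B 
   B   B  C 
   C   D  E 
   D   F  E 
   E   E  E 
   F   G  E 
 * G   G  E 
(> = start, * = accepting)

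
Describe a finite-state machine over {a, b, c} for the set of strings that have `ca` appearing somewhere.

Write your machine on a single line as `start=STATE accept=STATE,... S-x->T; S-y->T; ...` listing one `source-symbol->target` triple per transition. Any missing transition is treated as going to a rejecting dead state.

start=s0; accept=s2; s0-a->s0; s0-b->s0; s0-c->s1; s1-a->s2; s1-b->s0; s1-c->s1; s2-a->s2; s2-b->s2; s2-c->s2

States s0..s1 record the length of the longest prefix of `ca` that matches the current input suffix. Reaching s2 means `ca` has been seen, and we stay there forever. Accept from s2.
3 states suffice.
        a   b   c  
>  s0   s0  s0  s1 
   s1   s2  s0  s1 
 * s2   s2  s2  s2 
(> = start, * = accepting)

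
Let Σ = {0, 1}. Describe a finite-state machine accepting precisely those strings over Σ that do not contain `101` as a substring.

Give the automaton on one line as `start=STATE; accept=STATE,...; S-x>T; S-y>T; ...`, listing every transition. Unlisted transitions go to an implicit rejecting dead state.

start=s0; accept=s0,s1,s2; s0-0>s0; s0-1>s1; s1-0>s2; s1-1>s1; s2-0>s0; s2-1>s3; s3-0>s3; s3-1>s3

Track partial matches of the forbidden pattern `101`. State s3 is a dead state reached once `101` has occurred; every other state accepts. s0 means no part of `101` is currently matched.
A 4-state machine:
        0   1  
>* s0   s0  s1 
 * s1   s2  s1 
 * s2   s0  s3 
   s3   s3  s3 
(> = start, * = accepting)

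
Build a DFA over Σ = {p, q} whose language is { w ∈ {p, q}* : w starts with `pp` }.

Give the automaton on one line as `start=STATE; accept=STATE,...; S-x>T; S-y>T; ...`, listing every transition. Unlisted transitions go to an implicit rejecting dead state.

Check the first 2 symbols one by one: A through B record how many have matched `pp` so far; any wrong symbol goes to the dead state D. After all 2 match we enter the accepting sink C.
       p  q 
>  A   B  D 
   B   C  D 
 * C   C  C 
   D   D  D 
(> = start, * = accepting)

start=A; accept=C; A-p>B; A-q>D; B-p>C; B-q>D; C-p>C; C-q>C; D-p>D; D-q>D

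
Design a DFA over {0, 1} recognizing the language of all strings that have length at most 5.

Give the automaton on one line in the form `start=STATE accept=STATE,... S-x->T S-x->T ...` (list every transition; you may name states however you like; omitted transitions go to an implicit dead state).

start=s0 accept=s0,s1,s2,s3,s4,s5 s0-0->s1 s0-1->s1 s1-0->s2 s1-1->s2 s2-0->s3 s2-1->s3 s3-0->s4 s3-1->s4 s4-0->s5 s4-1->s5 s5-0->s6 s5-1->s6 s6-0->s6 s6-1->s6

Count input length up to 6: every symbol moves from s0 toward s6, which means 'more than 5' and absorbs. Accept from {s0, s1, s2, s3, s4, s5}.
        0   1  
>* s0   s1  s1 
 * s1   s2  s2 
 * s2   s3  s3 
 * s3   s4  s4 
 * s4   s5  s5 
 * s5   s6  s6 
   s6   s6  s6 
(> = start, * = accepting)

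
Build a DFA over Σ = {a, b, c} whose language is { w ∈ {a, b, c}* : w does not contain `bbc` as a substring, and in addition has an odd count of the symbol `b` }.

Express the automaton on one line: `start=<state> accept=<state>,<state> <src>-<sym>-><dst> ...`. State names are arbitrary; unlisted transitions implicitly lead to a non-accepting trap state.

Run two small machines in parallel and take their product. One (4 states) tracks partial matches of the forbidden pattern `bbc`; the other (2 states) tracks the count of `b`s modulo 2. Each combined state is a pair, one component from each; accept when both components accept. After merging equivalent states the machine shrinks.
With 7 states:
        a   b   c  
>  S0   S0  S1  S0 
 * S1   S2  S3  S2 
 * S2   S2  S4  S2 
   S3   S0  S5  S6 
   S4   S0  S5  S0 
 * S5   S2  S3  S6 
   S6   S6  S6  S6 
(> = start, * = accepting)

start=S0 accept=S1,S2,S5 S0-a->S0 S0-b->S1 S0-c->S0 S1-a->S2 S1-b->S3 S1-c->S2 S2-a->S2 S2-b->S4 S2-c->S2 S3-a->S0 S3-b->S5 S3-c->S6 S4-a->S0 S4-b->S5 S4-c->S0 S5-a->S2 S5-b->S3 S5-c->S6 S6-a->S6 S6-b->S6 S6-c->S6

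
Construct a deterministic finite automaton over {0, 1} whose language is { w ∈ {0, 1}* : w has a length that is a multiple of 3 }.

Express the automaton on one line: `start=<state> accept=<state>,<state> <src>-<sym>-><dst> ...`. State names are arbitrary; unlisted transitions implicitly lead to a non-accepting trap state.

start=q0 accept=q0 q0-0->q1 q0-1->q1 q1-0->q2 q1-1->q2 q2-0->q0 q2-1->q0

Only the length mod 3 matters, so use a 3-cycle: from any state, every input symbol moves to the next state, wrapping q2 back to q0. Mark q0 accepting.
3 states suffice.
        0   1  
>* q0   q1  q1 
   q1   q2  q2 
   q2   q0  q0 
(> = start, * = accepting)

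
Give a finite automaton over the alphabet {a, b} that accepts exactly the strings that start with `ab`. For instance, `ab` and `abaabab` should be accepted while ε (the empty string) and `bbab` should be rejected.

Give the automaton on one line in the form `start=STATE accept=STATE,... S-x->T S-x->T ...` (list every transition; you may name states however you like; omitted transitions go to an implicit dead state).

start=q0 accept=q2 q0-a->q1 q0-b->q3 q1-a->q3 q1-b->q2 q2-a->q2 q2-b->q2 q3-a->q3 q3-b->q3

Walk along `ab` while the input agrees: from q0 take `a` to q1, and so on. Any deviation drops to the rejecting sink q3. Once q2 is reached the prefix is confirmed and every continuation is accepted.
A 4-state machine:
        a   b  
>  q0   q1  q3 
   q1   q3  q2 
 * q2   q2  q2 
   q3   q3  q3 
(> = start, * = accepting)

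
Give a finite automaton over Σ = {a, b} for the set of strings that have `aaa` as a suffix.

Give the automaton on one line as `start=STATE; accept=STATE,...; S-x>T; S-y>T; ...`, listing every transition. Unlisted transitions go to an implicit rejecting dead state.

start=s0; accept=s3; s0-a>s1; s0-b>s0; s1-a>s2; s1-b>s0; s2-a>s3; s2-b>s0; s3-a>s3; s3-b>s0

Remember how much of `aaa` the current input suffix matches. State s0 means no match yet; s1 means the last symbol is `a`; s2 means the last 2 symbols are `aa`; s3 means the last 3 symbols are `aaa`. Only s3 accepts. On a mismatch, fall back to the longest proper suffix that is still a prefix of `aaa`.
        a   b  
>  s0   s1  s0 
   s1   s2  s0 
   s2   s3  s0 
 * s3   s3  s0 
(> = start, * = accepting)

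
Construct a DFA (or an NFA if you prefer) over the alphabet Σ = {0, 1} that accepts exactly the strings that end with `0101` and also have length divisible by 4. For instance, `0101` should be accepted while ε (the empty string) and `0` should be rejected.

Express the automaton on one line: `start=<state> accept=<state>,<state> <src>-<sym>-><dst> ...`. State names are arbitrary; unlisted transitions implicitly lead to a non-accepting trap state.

start=q0 accept=q13 q0-0->q1 q0-1->q2 q1-0->q3 q1-1->q4 q2-0->q3 q2-1->q5 q3-0->q6 q3-1->q7 q4-0->q8 q4-1->q9 q5-0->q6 q5-1->q9 q6-0->q10 q6-1->q11 q7-0->q12 q7-1->q0 q8-0->q10 q8-1->q13 q9-0->q10 q9-1->q0 q10-0->q1 q10-1->q14 q11-0->q15 q11-1->q2 q12-0->q1 q12-1->q16 q13-0->q15 q13-1->q2 q14-0->q17 q14-1->q5 q15-0->q3 q15-1->q18 q16-0->q17 q16-1->q5 q17-0->q6 q17-1->q19 q18-0->q8 q18-1->q9 q19-0->q12 q19-1->q0

Build one automaton per condition and run them in lockstep. One (5 states) tracks how much of the suffix `0101` has currently been matched; the other (4 states) tracks the input length modulo 4. Each combined state is a pair, one component from each; accept when both components accept.
20 states suffice.
          0    1  
>  q0     q1   q2 
   q1     q3   q4 
   q2     q3   q5 
   q3     q6   q7 
   q4     q8   q9 
   q5     q6   q9 
   q6    q10  q11 
   q7    q12   q0 
   q8    q10  q13 
   q9    q10   q0 
   q10    q1  q14 
   q11   q15   q2 
   q12    q1  q16 
 * q13   q15   q2 
   q14   q17   q5 
   q15    q3  q18 
   q16   q17   q5 
   q17    q6  q19 
   q18    q8   q9 
   q19   q12   q0 
(> = start, * = accepting)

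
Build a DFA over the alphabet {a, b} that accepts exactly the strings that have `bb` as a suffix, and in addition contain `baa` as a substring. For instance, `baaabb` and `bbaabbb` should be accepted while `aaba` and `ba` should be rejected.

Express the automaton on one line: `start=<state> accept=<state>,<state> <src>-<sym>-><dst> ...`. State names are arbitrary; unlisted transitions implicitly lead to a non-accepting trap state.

Handle the two conditions separately and then intersect. The first has 3 states tracking how much of the suffix `bb` has currently been matched; the second has 4 states tracking whether and how much of `baa` has been seen. A product state is a pair (one from each), accepting exactly when both do. Equivalent product states are then merged.
A 6-state machine:
        a   b  
>  S0   S0  S1 
   S1   S2  S1 
   S2   S3  S1 
   S3   S3  S4 
   S4   S3  S5 
 * S5   S3  S5 
(> = start, * = accepting)

start=S0 accept=S5 S0-a->S0 S0-b->S1 S1-a->S2 S1-b->S1 S2-a->S3 S2-b->S1 S3-a->S3 S3-b->S4 S4-a->S3 S4-b->S5 S5-a->S3 S5-b->S5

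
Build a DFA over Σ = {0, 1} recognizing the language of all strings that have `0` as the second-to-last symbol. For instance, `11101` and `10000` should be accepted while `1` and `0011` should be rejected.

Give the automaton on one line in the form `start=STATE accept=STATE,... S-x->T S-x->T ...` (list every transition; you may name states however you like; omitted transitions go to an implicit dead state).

start=q0 accept=q3,q4 q0-0->q1 q0-1->q2 q1-0->q3 q1-1->q4 q2-0->q5 q2-1->q6 q3-0->q3 q3-1->q4 q4-0->q5 q4-1->q6 q5-0->q3 q5-1->q4 q6-0->q5 q6-1->q6

A DFA must remember the last 2 symbols (since which symbol is second-to-last isn't known until the input ends). Use one state per possible window of the last ≤2 symbols; accept from those whose window starts with `0`.
        0   1  
>  q0   q1  q2 
   q1   q3  q4 
   q2   q5  q6 
 * q3   q3  q4 
 * q4   q5  q6 
   q5   q3  q4 
   q6   q5  q6 
(> = start, * = accepting)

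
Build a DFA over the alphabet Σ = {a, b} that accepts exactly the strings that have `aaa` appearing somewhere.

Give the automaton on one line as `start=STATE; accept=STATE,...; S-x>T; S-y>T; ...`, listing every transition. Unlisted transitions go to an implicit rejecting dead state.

start=q0; accept=q3; q0-a>q1; q0-b>q0; q1-a>q2; q1-b>q0; q2-a>q3; q2-b>q0; q3-a>q3; q3-b>q3

Track how much of `aaa` has been matched so far: state q0 is no progress, q3 is the absorbing accept state reached once `aaa` has occurred. Intermediate states record partial matches; on a mismatch, fall back to the longest reusable overlap.
With 4 states:
        a   b  
>  q0   q1  q0 
   q1   q2  q0 
   q2   q3  q0 
 * q3   q3  q3 
(> = start, * = accepting)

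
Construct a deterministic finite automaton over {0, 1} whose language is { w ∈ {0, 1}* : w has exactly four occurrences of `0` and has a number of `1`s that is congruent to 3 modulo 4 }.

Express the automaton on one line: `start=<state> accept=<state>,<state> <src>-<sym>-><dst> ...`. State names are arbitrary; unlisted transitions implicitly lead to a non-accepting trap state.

start=q0 accept=q20 q0-0->q1 q0-1->q2 q1-0->q3 q1-1->q4 q2-0->q4 q2-1->q5 q3-0->q6 q3-1->q7 q4-0->q7 q4-1->q8 q5-0->q8 q5-1->q9 q6-0->q10 q6-1->q11 q7-0->q11 q7-1->q12 q8-0->q12 q8-1->q13 q9-0->q13 q9-1->q0 q10-0->q14 q10-1->q15 q11-0->q15 q11-1->q16 q12-0->q16 q12-1->q17 q13-0->q17 q13-1->q1 q14-0->q14 q14-1->q14 q15-0->q14 q15-1->q18 q16-0->q18 q16-1->q19 q17-0->q19 q17-1->q3 q18-0->q14 q18-1->q20 q19-0->q20 q19-1->q6 q20-0->q14 q20-1->q10

Handle the two conditions separately and then intersect. The first has 6 states tracking the count of `0`s, saturating at 5; the second has 4 states tracking the count of `1`s modulo 4. A product state is a pair (one from each), accepting exactly when both do. After merging equivalent states the machine shrinks.
          0    1  
>  q0     q1   q2 
   q1     q3   q4 
   q2     q4   q5 
   q3     q6   q7 
   q4     q7   q8 
   q5     q8   q9 
   q6    q10  q11 
   q7    q11  q12 
   q8    q12  q13 
   q9    q13   q0 
   q10   q14  q15 
   q11   q15  q16 
   q12   q16  q17 
   q13   q17   q1 
   q14   q14  q14 
   q15   q14  q18 
   q16   q18  q19 
   q17   q19   q3 
   q18   q14  q20 
   q19   q20   q6 
 * q20   q14  q10 
(> = start, * = accepting)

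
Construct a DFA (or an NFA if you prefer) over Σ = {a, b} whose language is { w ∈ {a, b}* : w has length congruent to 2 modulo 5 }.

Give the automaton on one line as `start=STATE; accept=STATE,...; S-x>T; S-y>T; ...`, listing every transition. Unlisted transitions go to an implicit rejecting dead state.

Count input length modulo 5: every symbol advances one step around the cycle q0 → q1 → q2 → q3 → q4 → q0. Accept at q2.
With 5 states:
        a   b  
>  q0   q1  q1 
   q1   q2  q2 
 * q2   q3  q3 
   q3   q4  q4 
   q4   q0  q0 
(> = start, * = accepting)

start=q0; accept=q2; q0-a>q1; q0-b>q1; q1-a>q2; q1-b>q2; q2-a>q3; q2-b>q3; q3-a>q4; q3-b>q4; q4-a>q0; q4-b>q0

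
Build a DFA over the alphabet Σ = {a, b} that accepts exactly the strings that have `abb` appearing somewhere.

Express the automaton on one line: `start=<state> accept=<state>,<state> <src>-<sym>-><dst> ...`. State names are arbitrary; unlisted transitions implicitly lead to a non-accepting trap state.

start=s0 accept=s3 s0-a->s1 s0-b->s0 s1-a->s1 s1-b->s2 s2-a->s1 s2-b->s3 s3-a->s3 s3-b->s3

States s0..s2 record the length of the longest prefix of `abb` that matches the current input suffix. Reaching s3 means `abb` has been seen, and we stay there forever. Accept from s3.
4 states suffice.
        a   b  
>  s0   s1  s0 
   s1   s1  s2 
   s2   s1  s3 
 * s3   s3  s3 
(> = start, * = accepting)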